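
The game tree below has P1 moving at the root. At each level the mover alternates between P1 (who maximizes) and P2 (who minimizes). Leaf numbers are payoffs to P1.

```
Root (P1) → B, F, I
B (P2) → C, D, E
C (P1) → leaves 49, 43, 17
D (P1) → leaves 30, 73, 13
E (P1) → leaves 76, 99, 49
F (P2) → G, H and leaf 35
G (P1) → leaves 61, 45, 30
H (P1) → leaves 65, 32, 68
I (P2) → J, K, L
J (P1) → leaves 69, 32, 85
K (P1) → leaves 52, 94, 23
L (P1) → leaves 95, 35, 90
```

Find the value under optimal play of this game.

C (P1): max(49, 43, 17) = 49
D (P1): max(30, 73, 13) = 73
E (P1): max(76, 99, 49) = 99
B (P2): min(49, 73, 99) = 49
G (P1): max(61, 45, 30) = 61
H (P1): max(65, 32, 68) = 68
F (P2): min(61, 68, 35) = 35
J (P1): max(69, 32, 85) = 85
K (P1): max(52, 94, 23) = 94
L (P1): max(95, 35, 90) = 95
I (P2): min(85, 94, 95) = 85
Root (P1): max(49, 35, 85) = 85

85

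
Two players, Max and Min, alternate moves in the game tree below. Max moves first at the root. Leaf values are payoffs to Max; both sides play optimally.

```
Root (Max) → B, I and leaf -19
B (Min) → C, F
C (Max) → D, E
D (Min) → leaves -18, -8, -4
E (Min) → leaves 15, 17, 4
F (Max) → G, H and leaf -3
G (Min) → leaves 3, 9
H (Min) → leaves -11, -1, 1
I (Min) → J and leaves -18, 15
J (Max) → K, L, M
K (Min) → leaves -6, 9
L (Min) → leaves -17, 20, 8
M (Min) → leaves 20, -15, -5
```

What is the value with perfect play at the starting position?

D (Min): min(-18, -8, -4) = -18
E (Min): min(15, 17, 4) = 4
C (Max): max(-18, 4) = 4
G (Min): min(3, 9) = 3
H (Min): min(-11, -1, 1) = -11
F (Max): max(3, -11, -3) = 3
B (Min): min(4, 3) = 3
K (Min): min(-6, 9) = -6
L (Min): min(-17, 20, 8) = -17
M (Min): min(20, -15, -5) = -15
J (Max): max(-6, -17, -15) = -6
I (Min): min(-6, -18, 15) = -18
Root (Max): max(3, -18, -19) = 3

3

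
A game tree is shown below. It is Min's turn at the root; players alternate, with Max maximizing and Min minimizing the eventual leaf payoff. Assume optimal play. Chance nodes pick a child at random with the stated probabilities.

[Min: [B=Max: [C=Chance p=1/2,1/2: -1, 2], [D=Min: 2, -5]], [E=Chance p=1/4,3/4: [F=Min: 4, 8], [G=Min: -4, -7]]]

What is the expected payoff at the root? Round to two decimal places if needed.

-4.25

C (Chance): 1/2·-1 + 1/2·2 = 0.5
D (Min): min(2, -5) = -5
B (Max): max(0.5, -5) = 0.5
F (Min): min(4, 8) = 4
G (Min): min(-4, -7) = -7
E (Chance): 1/4·4 + 3/4·-7 = -4.25
Root (Min): min(0.5, -4.25) = -4.25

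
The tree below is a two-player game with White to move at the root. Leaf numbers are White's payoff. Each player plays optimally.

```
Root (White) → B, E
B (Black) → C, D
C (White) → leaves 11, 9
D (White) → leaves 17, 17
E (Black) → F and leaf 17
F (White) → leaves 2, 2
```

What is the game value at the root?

C (White): max(11, 9) = 11
D (White): max(17, 17) = 17
B (Black): min(11, 17) = 11
F (White): max(2, 2) = 2
E (Black): min(2, 17) = 2
Root (White): max(11, 2) = 11

11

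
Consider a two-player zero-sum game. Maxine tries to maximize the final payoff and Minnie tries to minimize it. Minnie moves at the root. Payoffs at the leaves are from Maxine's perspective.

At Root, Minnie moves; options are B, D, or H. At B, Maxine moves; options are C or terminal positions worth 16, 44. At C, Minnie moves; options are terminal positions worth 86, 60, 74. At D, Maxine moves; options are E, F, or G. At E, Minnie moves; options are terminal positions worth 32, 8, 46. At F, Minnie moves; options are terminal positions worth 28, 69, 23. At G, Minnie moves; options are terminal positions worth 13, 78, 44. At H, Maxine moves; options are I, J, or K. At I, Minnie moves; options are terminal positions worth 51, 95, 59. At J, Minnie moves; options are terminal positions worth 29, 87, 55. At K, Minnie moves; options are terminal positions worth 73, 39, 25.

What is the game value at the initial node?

C (Minnie): min(86, 60, 74) = 60
B (Maxine): max(60, 16, 44) = 60
E (Minnie): min(32, 8, 46) = 8
F (Minnie): min(28, 69, 23) = 23
G (Minnie): min(13, 78, 44) = 13
D (Maxine): max(8, 23, 13) = 23
I (Minnie): min(51, 95, 59) = 51
J (Minnie): min(29, 87, 55) = 29
K (Minnie): min(73, 39, 25) = 25
H (Maxine): max(51, 29, 25) = 51
Root (Minnie): min(60, 23, 51) = 23

23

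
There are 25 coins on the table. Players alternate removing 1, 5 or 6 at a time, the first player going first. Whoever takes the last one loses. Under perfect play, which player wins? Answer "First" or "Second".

i:   0  1  2  3  4  5  6  7  8  9 10 11 12 13 14 15 16 17 18 19 20 21 22 23 24 25
     W  L  W  L  W  L  W  W  W  W  W  W  L  W  L  W  L  W  W  W  W  W  W  L  W  L
Position 25 is L, so the second player wins.

Second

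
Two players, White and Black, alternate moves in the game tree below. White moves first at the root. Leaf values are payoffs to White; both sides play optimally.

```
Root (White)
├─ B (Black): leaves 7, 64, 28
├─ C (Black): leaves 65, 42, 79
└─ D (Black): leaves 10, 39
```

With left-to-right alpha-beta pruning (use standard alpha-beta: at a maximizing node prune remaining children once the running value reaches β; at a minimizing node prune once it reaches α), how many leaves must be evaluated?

B [α=-∞,β=+∞]: v=7
C [α=7,β=+∞]: v=42
D [α=42,β=+∞]: v=10 after child 1 ≤ α → α-cutoff, skip 1
Root [α=-∞,β=+∞]: v=42
Leaves evaluated: 7 of 8.

7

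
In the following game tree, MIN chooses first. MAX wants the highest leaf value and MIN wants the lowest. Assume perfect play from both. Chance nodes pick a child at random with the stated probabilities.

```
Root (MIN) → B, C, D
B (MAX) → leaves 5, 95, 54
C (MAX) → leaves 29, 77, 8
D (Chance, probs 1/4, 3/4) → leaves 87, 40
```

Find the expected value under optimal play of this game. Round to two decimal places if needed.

51.75

B (MAX): max(5, 95, 54) = 95
C (MAX): max(29, 77, 8) = 77
D (Chance): 1/4·87 + 3/4·40 = 51.75
Root (MIN): min(95, 77, 51.75) = 51.75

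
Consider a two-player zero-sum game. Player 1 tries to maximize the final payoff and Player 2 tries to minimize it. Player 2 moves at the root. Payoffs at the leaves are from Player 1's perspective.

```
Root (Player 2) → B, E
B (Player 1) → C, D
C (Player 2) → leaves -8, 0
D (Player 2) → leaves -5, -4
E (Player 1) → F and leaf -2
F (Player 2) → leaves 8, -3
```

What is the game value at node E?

F: min(8, -3) = -3
E: max(-3, -2) = -2

-2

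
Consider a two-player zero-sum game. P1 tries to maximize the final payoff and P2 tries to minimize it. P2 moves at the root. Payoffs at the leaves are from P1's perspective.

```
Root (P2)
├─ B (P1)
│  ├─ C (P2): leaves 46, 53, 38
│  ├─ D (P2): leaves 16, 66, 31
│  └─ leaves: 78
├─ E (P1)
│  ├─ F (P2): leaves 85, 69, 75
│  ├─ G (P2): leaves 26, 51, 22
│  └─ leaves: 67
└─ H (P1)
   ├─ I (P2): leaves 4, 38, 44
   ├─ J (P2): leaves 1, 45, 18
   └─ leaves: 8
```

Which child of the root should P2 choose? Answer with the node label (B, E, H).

H

C (P2): min(46, 53, 38) = 38
D (P2): min(16, 66, 31) = 16
B (P1): max(38, 16, 78) = 78
F (P2): min(85, 69, 75) = 69
G (P2): min(26, 51, 22) = 22
E (P1): max(69, 22, 67) = 69
I (P2): min(4, 38, 44) = 4
J (P2): min(1, 45, 18) = 1
H (P1): max(4, 1, 8) = 8
Root (P2): min(78, 69, 8) = 8
P2 picks the child with the lowest value: H (value 8).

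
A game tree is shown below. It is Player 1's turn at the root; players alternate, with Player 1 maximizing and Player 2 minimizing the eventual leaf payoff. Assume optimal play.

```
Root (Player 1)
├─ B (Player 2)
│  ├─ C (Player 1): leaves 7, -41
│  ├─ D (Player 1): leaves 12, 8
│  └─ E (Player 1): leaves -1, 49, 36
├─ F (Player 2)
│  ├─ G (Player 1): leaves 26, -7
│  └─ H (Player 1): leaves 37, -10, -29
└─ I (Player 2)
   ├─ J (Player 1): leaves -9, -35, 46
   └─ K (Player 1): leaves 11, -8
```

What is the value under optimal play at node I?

11

J: max(-9, -35, 46) = 46
K: max(11, -8) = 11
I: min(46, 11) = 11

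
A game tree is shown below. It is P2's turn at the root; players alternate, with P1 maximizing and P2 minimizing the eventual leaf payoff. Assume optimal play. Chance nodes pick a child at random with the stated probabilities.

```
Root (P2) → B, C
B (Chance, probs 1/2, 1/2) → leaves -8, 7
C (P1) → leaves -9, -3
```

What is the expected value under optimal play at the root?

-3

B (Chance): 1/2·-8 + 1/2·7 = -0.5
C (P1): max(-9, -3) = -3
Root (P2): min(-0.5, -3) = -3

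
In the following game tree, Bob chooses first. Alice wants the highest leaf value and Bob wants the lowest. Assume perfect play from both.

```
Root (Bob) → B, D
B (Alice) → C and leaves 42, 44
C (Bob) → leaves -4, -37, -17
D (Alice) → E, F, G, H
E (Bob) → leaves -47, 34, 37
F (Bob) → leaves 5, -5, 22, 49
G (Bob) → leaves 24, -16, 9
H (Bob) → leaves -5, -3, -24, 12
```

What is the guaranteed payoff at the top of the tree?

C (Bob): min(-4, -37, -17) = -37
B (Alice): max(-37, 42, 44) = 44
E (Bob): min(-47, 34, 37) = -47
F (Bob): min(5, -5, 22, 49) = -5
G (Bob): min(24, -16, 9) = -16
H (Bob): min(-5, -3, -24, 12) = -24
D (Alice): max(-47, -5, -16, -24) = -5
Root (Bob): min(44, -5) = -5

-5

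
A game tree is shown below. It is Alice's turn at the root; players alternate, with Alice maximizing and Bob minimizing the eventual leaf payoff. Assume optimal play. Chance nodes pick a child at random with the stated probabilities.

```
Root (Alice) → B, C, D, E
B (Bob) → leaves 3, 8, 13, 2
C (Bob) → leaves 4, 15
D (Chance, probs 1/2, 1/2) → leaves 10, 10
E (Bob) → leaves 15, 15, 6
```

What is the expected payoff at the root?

B (Bob): min(3, 8, 13, 2) = 2
C (Bob): min(4, 15) = 4
D (Chance): 1/2·10 + 1/2·10 = 10
E (Bob): min(15, 15, 6) = 6
Root (Alice): max(2, 4, 10, 6) = 10

10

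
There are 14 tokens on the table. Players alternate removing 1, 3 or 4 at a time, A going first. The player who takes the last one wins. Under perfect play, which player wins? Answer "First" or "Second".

Second

Positions where the player to move wins (W) vs loses (L):
i:   0  1  2  3  4  5  6  7  8  9 10 11 12 13 14
     L  W  L  W  W  W  W  L  W  L  W  W  W  W  L
Position 14 is L, so the second player wins.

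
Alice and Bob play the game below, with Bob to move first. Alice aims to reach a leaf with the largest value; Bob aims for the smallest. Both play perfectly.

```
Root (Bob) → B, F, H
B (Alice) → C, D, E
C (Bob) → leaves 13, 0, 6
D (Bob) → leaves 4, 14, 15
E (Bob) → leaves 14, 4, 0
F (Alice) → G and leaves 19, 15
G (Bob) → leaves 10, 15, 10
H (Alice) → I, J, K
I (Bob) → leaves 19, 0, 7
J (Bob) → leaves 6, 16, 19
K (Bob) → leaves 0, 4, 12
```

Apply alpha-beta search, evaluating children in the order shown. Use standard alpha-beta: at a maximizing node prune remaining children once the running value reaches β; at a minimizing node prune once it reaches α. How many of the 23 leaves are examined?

C [α=-∞,β=+∞]: v=0
D [α=0,β=+∞]: v=4
E [α=4,β=+∞]: v=4 after child 2 ≤ α → α-cutoff, skip 1
B [α=-∞,β=+∞]: v=4
G [α=-∞,β=4]: v=10
F [α=-∞,β=4]: v=10 after child 1 ≥ β → β-cutoff, skip 2
I [α=-∞,β=4]: v=0
J [α=0,β=4]: v=6
H [α=-∞,β=4]: v=6 after child 2 ≥ β → β-cutoff, skip 1
Root [α=-∞,β=+∞]: v=4
Leaves evaluated: 17 of 23.

17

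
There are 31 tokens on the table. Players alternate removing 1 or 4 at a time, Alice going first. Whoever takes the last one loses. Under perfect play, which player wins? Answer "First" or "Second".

Second

Positions where the player to move wins (W) vs loses (L):
i:   0  1  2  3  4  5  6  7  8  9 10 11 12 13 14 15 16 17 18 19 20 21 22 23 24 25 26 27 28 29 30 31
     W  L  W  L  W  W  L  W  L  W  W  L  W  L  W  W  L  W  L  W  W  L  W  L  W  W  L  W  L  W  W  L
Position 31 is L, so the second player wins.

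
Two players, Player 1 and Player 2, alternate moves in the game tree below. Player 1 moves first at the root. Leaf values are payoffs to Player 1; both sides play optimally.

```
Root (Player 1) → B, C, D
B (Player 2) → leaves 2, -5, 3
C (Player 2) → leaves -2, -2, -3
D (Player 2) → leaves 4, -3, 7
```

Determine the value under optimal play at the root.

B (Player 2): min(2, -5, 3) = -5
C (Player 2): min(-2, -2, -3) = -3
D (Player 2): min(4, -3, 7) = -3
Root (Player 1): max(-5, -3, -3) = -3

-3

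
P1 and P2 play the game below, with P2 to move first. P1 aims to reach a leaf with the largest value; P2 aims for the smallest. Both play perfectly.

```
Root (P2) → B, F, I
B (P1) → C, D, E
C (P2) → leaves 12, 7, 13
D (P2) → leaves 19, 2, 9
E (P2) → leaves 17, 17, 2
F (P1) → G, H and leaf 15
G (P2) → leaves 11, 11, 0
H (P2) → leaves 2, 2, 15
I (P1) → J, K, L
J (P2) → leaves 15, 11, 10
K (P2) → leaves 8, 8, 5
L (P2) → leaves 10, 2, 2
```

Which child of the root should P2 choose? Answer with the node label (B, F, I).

B

C (P2): min(12, 7, 13) = 7
D (P2): min(19, 2, 9) = 2
E (P2): min(17, 17, 2) = 2
B (P1): max(7, 2, 2) = 7
G (P2): min(11, 11, 0) = 0
H (P2): min(2, 2, 15) = 2
F (P1): max(0, 2, 15) = 15
J (P2): min(15, 11, 10) = 10
K (P2): min(8, 8, 5) = 5
L (P2): min(10, 2, 2) = 2
I (P1): max(10, 5, 2) = 10
Root (P2): min(7, 15, 10) = 7
P2 picks the child with the lowest value: B (value 7).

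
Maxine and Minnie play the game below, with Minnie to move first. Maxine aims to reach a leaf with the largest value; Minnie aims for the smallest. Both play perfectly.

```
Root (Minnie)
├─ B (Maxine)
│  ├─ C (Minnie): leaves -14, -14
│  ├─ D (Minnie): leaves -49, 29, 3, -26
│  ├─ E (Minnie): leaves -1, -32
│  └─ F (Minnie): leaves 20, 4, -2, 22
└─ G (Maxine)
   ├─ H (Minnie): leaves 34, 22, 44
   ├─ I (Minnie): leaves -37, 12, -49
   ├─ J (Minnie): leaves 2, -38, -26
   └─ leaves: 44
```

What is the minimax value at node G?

H: min(34, 22, 44) = 22
I: min(-37, 12, -49) = -49
J: min(2, -38, -26) = -38
G: max(22, -49, -38, 44) = 44

44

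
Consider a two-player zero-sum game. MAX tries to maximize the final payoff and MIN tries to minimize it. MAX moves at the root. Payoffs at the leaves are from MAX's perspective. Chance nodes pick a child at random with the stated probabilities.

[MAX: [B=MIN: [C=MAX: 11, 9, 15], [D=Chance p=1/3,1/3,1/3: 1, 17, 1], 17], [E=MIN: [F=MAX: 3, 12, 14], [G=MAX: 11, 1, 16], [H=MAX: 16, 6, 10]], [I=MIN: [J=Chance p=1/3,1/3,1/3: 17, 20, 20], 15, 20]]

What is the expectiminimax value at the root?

C (MAX): max(11, 9, 15) = 15
D (Chance): 1/3·1 + 1/3·17 + 1/3·1 = 6.33
B (MIN): min(15, 6.33, 17) = 6.33
F (MAX): max(3, 12, 14) = 14
G (MAX): max(11, 1, 16) = 16
H (MAX): max(16, 6, 10) = 16
E (MIN): min(14, 16, 16) = 14
J (Chance): 1/3·17 + 1/3·20 + 1/3·20 = 19
I (MIN): min(19, 15, 20) = 15
Root (MAX): max(6.33, 14, 15) = 15

15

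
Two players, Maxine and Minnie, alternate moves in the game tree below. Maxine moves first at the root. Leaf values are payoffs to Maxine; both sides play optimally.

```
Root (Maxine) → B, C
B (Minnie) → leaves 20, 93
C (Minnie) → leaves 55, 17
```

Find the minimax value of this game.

20

B (Minnie): min(20, 93) = 20
C (Minnie): min(55, 17) = 17
Root (Maxine): max(20, 17) = 20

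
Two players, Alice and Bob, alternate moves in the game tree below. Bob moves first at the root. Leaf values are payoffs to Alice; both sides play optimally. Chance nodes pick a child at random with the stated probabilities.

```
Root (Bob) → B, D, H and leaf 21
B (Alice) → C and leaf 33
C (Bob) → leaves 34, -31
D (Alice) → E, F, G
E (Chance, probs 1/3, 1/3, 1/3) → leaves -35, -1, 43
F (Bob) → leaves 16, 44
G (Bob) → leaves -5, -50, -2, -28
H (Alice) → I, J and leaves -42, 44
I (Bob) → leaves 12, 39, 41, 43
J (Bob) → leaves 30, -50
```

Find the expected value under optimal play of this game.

16

C (Bob): min(34, -31) = -31
B (Alice): max(-31, 33) = 33
E (Chance): 1/3·-35 + 1/3·-1 + 1/3·43 = 2.33
F (Bob): min(16, 44) = 16
G (Bob): min(-5, -50, -2, -28) = -50
D (Alice): max(2.33, 16, -50) = 16
I (Bob): min(12, 39, 41, 43) = 12
J (Bob): min(30, -50) = -50
H (Alice): max(12, -50, -42, 44) = 44
Root (Bob): min(33, 16, 44, 21) = 16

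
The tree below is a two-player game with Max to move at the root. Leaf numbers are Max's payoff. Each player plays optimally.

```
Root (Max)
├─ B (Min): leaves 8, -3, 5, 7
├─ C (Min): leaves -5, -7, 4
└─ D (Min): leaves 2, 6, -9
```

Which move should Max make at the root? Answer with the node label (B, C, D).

B (Min): min(8, -3, 5, 7) = -3
C (Min): min(-5, -7, 4) = -7
D (Min): min(2, 6, -9) = -9
Root (Max): max(-3, -7, -9) = -3
Max picks the child with the highest value: B (value -3).

B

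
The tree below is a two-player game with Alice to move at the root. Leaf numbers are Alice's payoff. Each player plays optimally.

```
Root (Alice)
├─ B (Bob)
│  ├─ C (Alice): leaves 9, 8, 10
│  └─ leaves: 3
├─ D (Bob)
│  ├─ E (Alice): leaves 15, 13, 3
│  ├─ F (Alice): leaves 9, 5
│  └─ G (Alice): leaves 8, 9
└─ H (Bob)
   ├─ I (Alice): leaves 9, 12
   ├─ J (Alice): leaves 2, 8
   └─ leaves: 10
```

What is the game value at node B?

3

C: max(9, 8, 10) = 10
B: min(10, 3) = 3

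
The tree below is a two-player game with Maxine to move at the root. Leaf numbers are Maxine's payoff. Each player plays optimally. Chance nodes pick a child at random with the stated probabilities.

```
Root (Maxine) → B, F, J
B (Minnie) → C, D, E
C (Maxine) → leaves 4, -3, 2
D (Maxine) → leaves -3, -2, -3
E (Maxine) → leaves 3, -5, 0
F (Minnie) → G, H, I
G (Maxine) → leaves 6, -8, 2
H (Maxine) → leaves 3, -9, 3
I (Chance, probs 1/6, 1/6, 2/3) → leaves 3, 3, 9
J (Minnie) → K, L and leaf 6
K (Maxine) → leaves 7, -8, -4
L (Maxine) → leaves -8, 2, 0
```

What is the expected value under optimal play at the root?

3

C (Maxine): max(4, -3, 2) = 4
D (Maxine): max(-3, -2, -3) = -2
E (Maxine): max(3, -5, 0) = 3
B (Minnie): min(4, -2, 3) = -2
G (Maxine): max(6, -8, 2) = 6
H (Maxine): max(3, -9, 3) = 3
I (Chance): 1/6·3 + 1/6·3 + 2/3·9 = 7
F (Minnie): min(6, 3, 7) = 3
K (Maxine): max(7, -8, -4) = 7
L (Maxine): max(-8, 2, 0) = 2
J (Minnie): min(7, 2, 6) = 2
Root (Maxine): max(-2, 3, 2) = 3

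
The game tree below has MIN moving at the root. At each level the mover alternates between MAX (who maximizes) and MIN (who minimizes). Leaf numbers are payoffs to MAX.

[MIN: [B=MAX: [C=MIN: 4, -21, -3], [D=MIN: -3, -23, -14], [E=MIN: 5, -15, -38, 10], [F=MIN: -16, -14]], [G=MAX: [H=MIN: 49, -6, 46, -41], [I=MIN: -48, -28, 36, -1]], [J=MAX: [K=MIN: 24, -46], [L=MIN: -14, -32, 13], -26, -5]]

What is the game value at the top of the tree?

C (MIN): min(4, -21, -3) = -21
D (MIN): min(-3, -23, -14) = -23
E (MIN): min(5, -15, -38, 10) = -38
F (MIN): min(-16, -14) = -16
B (MAX): max(-21, -23, -38, -16) = -16
H (MIN): min(49, -6, 46, -41) = -41
I (MIN): min(-48, -28, 36, -1) = -48
G (MAX): max(-41, -48) = -41
K (MIN): min(24, -46) = -46
L (MIN): min(-14, -32, 13) = -32
J (MAX): max(-46, -32, -26, -5) = -5
Root (MIN): min(-16, -41, -5) = -41

-41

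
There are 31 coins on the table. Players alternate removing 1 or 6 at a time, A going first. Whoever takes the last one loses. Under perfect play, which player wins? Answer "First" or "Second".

Positions where the player to move wins (W) vs loses (L):
i:   0  1  2  3  4  5  6  7  8  9 10 11 12 13 14 15 16 17 18 19 20 21 22 23 24 25 26 27 28 29 30 31
     W  L  W  L  W  L  W  W  L  W  L  W  L  W  W  L  W  L  W  L  W  W  L  W  L  W  L  W  W  L  W  L
Position 31 is L, so the second player wins.

Second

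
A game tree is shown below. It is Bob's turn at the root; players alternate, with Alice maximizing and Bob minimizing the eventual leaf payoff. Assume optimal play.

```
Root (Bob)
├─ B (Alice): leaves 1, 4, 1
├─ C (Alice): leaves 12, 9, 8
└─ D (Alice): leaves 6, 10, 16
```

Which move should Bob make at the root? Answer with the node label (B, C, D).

B

B (Alice): max(1, 4, 1) = 4
C (Alice): max(12, 9, 8) = 12
D (Alice): max(6, 10, 16) = 16
Root (Bob): min(4, 12, 16) = 4
Bob picks the child with the lowest value: B (value 4).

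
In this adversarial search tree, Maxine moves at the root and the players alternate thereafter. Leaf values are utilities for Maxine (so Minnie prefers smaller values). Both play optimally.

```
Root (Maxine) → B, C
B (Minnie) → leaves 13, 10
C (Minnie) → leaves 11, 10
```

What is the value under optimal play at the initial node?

10

B (Minnie): min(13, 10) = 10
C (Minnie): min(11, 10) = 10
Root (Maxine): max(10, 10) = 10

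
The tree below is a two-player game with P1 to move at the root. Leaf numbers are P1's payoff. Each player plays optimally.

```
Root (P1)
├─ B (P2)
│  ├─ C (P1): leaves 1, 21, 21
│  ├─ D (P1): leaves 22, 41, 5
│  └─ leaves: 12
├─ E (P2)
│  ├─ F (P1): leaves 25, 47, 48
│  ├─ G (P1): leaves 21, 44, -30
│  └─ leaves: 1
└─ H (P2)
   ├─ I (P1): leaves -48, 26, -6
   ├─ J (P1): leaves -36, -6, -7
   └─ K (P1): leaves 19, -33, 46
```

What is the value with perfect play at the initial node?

12

C (P1): max(1, 21, 21) = 21
D (P1): max(22, 41, 5) = 41
B (P2): min(21, 41, 12) = 12
F (P1): max(25, 47, 48) = 48
G (P1): max(21, 44, -30) = 44
E (P2): min(48, 44, 1) = 1
I (P1): max(-48, 26, -6) = 26
J (P1): max(-36, -6, -7) = -6
K (P1): max(19, -33, 46) = 46
H (P2): min(26, -6, 46) = -6
Root (P1): max(12, 1, -6) = 12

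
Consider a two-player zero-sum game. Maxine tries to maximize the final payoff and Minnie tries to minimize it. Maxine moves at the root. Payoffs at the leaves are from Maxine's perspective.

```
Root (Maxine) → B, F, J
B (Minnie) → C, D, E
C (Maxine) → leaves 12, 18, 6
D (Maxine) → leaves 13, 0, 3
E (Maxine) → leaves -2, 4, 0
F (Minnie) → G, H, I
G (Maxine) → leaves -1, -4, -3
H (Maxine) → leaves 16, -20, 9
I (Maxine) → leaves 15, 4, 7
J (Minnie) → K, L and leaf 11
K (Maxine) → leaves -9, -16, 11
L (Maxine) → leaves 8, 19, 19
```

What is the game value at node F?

G: max(-1, -4, -3) = -1
H: max(16, -20, 9) = 16
I: max(15, 4, 7) = 15
F: min(-1, 16, 15) = -1

-1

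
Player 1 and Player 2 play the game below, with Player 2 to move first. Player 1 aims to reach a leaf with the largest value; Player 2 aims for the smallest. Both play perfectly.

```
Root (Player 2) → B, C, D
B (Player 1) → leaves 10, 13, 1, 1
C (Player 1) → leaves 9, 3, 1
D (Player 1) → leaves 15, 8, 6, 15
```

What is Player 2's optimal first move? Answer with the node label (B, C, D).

C

B (Player 1): max(10, 13, 1, 1) = 13
C (Player 1): max(9, 3, 1) = 9
D (Player 1): max(15, 8, 6, 15) = 15
Root (Player 2): min(13, 9, 15) = 9
Player 2 picks the child with the lowest value: C (value 9).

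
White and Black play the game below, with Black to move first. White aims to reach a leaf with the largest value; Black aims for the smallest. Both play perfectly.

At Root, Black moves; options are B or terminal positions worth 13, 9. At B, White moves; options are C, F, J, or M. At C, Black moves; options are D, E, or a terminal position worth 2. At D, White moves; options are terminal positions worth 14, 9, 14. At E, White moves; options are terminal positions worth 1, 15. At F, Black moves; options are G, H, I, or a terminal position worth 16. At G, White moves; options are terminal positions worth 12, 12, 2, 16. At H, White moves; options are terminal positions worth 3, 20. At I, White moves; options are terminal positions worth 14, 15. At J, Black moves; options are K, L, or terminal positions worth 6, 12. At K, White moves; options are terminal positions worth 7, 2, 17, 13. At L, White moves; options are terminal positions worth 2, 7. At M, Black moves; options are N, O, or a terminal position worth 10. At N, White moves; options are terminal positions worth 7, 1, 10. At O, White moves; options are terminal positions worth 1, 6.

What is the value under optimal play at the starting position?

9

D (White): max(14, 9, 14) = 14
E (White): max(1, 15) = 15
C (Black): min(14, 15, 2) = 2
G (White): max(12, 12, 2, 16) = 16
H (White): max(3, 20) = 20
I (White): max(14, 15) = 15
F (Black): min(16, 20, 15, 16) = 15
K (White): max(7, 2, 17, 13) = 17
L (White): max(2, 7) = 7
J (Black): min(17, 7, 6, 12) = 6
N (White): max(7, 1, 10) = 10
O (White): max(1, 6) = 6
M (Black): min(10, 6, 10) = 6
B (White): max(2, 15, 6, 6) = 15
Root (Black): min(15, 13, 9) = 9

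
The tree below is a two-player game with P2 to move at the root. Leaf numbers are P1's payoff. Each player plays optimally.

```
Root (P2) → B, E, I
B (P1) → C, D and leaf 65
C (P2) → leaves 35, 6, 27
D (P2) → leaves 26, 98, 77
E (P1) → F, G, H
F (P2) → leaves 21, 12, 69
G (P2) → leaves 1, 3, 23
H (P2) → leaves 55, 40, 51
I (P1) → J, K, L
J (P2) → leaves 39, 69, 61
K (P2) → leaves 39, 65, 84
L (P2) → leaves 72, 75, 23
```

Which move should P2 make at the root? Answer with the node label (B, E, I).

I

C (P2): min(35, 6, 27) = 6
D (P2): min(26, 98, 77) = 26
B (P1): max(6, 26, 65) = 65
F (P2): min(21, 12, 69) = 12
G (P2): min(1, 3, 23) = 1
H (P2): min(55, 40, 51) = 40
E (P1): max(12, 1, 40) = 40
J (P2): min(39, 69, 61) = 39
K (P2): min(39, 65, 84) = 39
L (P2): min(72, 75, 23) = 23
I (P1): max(39, 39, 23) = 39
Root (P2): min(65, 40, 39) = 39
P2 picks the child with the lowest value: I (value 39).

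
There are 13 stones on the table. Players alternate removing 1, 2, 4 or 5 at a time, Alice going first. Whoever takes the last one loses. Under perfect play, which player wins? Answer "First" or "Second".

Second

W/L table (W = player to move can force a win):
i:   0  1  2  3  4  5  6  7  8  9 10 11 12 13
     W  L  W  W  L  W  W  L  W  W  L  W  W  L
Position 13 is L, so the second player wins.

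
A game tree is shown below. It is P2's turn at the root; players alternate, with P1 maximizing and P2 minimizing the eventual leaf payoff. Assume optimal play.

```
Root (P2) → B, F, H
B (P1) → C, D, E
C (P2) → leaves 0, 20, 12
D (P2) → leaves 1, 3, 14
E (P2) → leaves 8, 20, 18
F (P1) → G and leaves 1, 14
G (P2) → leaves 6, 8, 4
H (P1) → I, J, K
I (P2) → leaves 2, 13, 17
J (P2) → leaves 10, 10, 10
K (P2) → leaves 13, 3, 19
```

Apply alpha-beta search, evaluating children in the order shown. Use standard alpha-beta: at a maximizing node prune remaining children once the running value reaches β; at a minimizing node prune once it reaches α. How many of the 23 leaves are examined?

20

C [α=-∞,β=+∞]: v=0
D [α=0,β=+∞]: v=1
E [α=1,β=+∞]: v=8
B [α=-∞,β=+∞]: v=8
G [α=-∞,β=8]: v=4
F [α=-∞,β=8]: v=14
I [α=-∞,β=8]: v=2
J [α=2,β=8]: v=10
H [α=-∞,β=8]: v=10 after child 2 ≥ β → β-cutoff, skip 1
Root [α=-∞,β=+∞]: v=8
Leaves evaluated: 20 of 23.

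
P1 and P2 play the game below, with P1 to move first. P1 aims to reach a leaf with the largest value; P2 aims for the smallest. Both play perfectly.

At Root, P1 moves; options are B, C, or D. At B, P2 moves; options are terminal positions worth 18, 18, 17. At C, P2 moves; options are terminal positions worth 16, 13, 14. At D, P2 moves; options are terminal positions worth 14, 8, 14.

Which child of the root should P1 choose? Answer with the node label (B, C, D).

B

B (P2): min(18, 18, 17) = 17
C (P2): min(16, 13, 14) = 13
D (P2): min(14, 8, 14) = 8
Root (P1): max(17, 13, 8) = 17
P1 picks the child with the highest value: B (value 17).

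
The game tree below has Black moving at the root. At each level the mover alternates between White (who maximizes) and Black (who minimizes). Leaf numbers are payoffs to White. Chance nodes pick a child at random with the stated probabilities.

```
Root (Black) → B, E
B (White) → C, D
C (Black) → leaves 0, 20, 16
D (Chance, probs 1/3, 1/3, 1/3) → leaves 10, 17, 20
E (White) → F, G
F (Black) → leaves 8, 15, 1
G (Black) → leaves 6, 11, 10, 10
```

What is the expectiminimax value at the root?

C (Black): min(0, 20, 16) = 0
D (Chance): 1/3·10 + 1/3·17 + 1/3·20 = 15.67
B (White): max(0, 15.67) = 15.67
F (Black): min(8, 15, 1) = 1
G (Black): min(6, 11, 10, 10) = 6
E (White): max(1, 6) = 6
Root (Black): min(15.67, 6) = 6

6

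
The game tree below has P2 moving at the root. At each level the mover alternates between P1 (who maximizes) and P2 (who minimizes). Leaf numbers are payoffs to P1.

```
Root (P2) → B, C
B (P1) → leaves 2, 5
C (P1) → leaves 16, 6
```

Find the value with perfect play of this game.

B (P1): max(2, 5) = 5
C (P1): max(16, 6) = 16
Root (P2): min(5, 16) = 5

5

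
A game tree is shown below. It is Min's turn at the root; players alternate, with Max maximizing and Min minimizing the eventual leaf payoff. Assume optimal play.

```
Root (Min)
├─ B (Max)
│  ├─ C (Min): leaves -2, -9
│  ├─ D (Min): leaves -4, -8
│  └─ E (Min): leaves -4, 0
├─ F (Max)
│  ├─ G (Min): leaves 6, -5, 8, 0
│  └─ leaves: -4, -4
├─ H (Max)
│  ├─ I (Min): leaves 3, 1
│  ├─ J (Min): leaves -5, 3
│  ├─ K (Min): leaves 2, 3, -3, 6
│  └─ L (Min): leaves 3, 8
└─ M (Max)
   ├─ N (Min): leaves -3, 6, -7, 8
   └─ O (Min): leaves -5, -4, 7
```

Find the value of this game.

C (Min): min(-2, -9) = -9
D (Min): min(-4, -8) = -8
E (Min): min(-4, 0) = -4
B (Max): max(-9, -8, -4) = -4
G (Min): min(6, -5, 8, 0) = -5
F (Max): max(-5, -4, -4) = -4
I (Min): min(3, 1) = 1
J (Min): min(-5, 3) = -5
K (Min): min(2, 3, -3, 6) = -3
L (Min): min(3, 8) = 3
H (Max): max(1, -5, -3, 3) = 3
N (Min): min(-3, 6, -7, 8) = -7
O (Min): min(-5, -4, 7) = -5
M (Max): max(-7, -5) = -5
Root (Min): min(-4, -4, 3, -5) = -5

-5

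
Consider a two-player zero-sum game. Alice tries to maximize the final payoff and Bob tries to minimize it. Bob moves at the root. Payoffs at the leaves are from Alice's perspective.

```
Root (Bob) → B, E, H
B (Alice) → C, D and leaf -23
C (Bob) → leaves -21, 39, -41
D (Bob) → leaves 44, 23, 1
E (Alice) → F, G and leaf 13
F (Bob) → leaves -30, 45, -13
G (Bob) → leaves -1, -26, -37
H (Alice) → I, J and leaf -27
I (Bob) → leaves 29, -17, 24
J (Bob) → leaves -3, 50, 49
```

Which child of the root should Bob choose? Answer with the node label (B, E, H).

H

C (Bob): min(-21, 39, -41) = -41
D (Bob): min(44, 23, 1) = 1
B (Alice): max(-41, 1, -23) = 1
F (Bob): min(-30, 45, -13) = -30
G (Bob): min(-1, -26, -37) = -37
E (Alice): max(-30, -37, 13) = 13
I (Bob): min(29, -17, 24) = -17
J (Bob): min(-3, 50, 49) = -3
H (Alice): max(-17, -3, -27) = -3
Root (Bob): min(1, 13, -3) = -3
Bob picks the child with the lowest value: H (value -3).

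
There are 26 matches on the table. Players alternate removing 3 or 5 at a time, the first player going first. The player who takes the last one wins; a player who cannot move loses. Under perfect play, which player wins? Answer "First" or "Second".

W/L table (W = player to move can force a win):
i:   0  1  2  3  4  5  6  7  8  9 10 11 12 13 14 15 16 17 18 19 20 21 22 23 24 25 26
     L  L  L  W  W  W  W  W  L  L  L  W  W  W  W  W  L  L  L  W  W  W  W  W  L  L  L
Position 26 is L, so the second player wins.

Second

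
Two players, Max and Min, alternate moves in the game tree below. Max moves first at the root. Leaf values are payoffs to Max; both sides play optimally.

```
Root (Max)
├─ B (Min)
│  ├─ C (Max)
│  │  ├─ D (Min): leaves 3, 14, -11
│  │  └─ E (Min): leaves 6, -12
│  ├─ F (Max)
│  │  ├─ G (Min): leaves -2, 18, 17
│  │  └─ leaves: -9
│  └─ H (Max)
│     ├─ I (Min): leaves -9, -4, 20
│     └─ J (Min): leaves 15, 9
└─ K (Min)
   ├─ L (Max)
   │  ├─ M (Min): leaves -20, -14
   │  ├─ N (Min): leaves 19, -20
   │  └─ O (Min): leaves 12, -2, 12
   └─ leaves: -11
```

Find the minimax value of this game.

D (Min): min(3, 14, -11) = -11
E (Min): min(6, -12) = -12
C (Max): max(-11, -12) = -11
G (Min): min(-2, 18, 17) = -2
F (Max): max(-2, -9) = -2
I (Min): min(-9, -4, 20) = -9
J (Min): min(15, 9) = 9
H (Max): max(-9, 9) = 9
B (Min): min(-11, -2, 9) = -11
M (Min): min(-20, -14) = -20
N (Min): min(19, -20) = -20
O (Min): min(12, -2, 12) = -2
L (Max): max(-20, -20, -2) = -2
K (Min): min(-2, -11) = -11
Root (Max): max(-11, -11) = -11

-11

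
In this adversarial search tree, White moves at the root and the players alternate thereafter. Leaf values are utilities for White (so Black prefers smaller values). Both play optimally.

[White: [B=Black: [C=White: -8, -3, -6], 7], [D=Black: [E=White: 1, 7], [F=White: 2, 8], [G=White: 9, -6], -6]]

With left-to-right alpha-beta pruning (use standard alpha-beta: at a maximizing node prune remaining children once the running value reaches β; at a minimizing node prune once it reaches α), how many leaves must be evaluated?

C [α=-∞,β=+∞]: v=-3
B [α=-∞,β=+∞]: v=-3
E [α=-3,β=+∞]: v=7
F [α=-3,β=7]: v=8
G [α=-3,β=7]: v=9 after child 1 ≥ β → β-cutoff, skip 1
D [α=-3,β=+∞]: v=-6
Root [α=-∞,β=+∞]: v=-3
Leaves evaluated: 10 of 11.

10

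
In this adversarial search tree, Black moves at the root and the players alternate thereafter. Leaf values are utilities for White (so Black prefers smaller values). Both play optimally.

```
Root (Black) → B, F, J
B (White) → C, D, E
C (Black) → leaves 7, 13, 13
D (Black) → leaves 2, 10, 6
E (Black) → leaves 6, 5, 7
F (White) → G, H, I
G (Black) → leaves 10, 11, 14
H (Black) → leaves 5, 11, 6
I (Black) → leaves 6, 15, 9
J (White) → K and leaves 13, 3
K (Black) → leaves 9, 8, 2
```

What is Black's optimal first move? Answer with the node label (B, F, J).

C (Black): min(7, 13, 13) = 7
D (Black): min(2, 10, 6) = 2
E (Black): min(6, 5, 7) = 5
B (White): max(7, 2, 5) = 7
G (Black): min(10, 11, 14) = 10
H (Black): min(5, 11, 6) = 5
I (Black): min(6, 15, 9) = 6
F (White): max(10, 5, 6) = 10
K (Black): min(9, 8, 2) = 2
J (White): max(2, 13, 3) = 13
Root (Black): min(7, 10, 13) = 7
Black picks the child with the lowest value: B (value 7).

B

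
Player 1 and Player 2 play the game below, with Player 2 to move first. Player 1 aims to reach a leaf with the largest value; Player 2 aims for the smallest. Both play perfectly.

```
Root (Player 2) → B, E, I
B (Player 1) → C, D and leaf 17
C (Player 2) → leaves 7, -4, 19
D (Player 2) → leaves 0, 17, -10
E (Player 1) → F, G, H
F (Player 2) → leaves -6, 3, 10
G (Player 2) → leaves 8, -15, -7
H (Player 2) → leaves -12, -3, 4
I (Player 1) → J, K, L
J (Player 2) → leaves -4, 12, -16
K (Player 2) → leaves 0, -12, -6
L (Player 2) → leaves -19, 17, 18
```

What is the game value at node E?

F: min(-6, 3, 10) = -6
G: min(8, -15, -7) = -15
H: min(-12, -3, 4) = -12
E: max(-6, -15, -12) = -6

-6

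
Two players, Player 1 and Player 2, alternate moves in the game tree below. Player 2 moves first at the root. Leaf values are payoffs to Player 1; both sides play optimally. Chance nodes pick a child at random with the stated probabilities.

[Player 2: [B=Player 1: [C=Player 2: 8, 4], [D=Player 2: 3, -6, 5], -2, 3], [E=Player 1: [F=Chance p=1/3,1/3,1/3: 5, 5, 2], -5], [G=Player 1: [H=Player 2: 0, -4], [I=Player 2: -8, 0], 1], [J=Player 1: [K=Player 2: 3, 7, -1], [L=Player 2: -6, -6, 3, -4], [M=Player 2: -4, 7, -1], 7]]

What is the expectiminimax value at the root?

1

C (Player 2): min(8, 4) = 4
D (Player 2): min(3, -6, 5) = -6
B (Player 1): max(4, -6, -2, 3) = 4
F (Chance): 1/3·5 + 1/3·5 + 1/3·2 = 4
E (Player 1): max(4, -5) = 4
H (Player 2): min(0, -4) = -4
I (Player 2): min(-8, 0) = -8
G (Player 1): max(-4, -8, 1) = 1
K (Player 2): min(3, 7, -1) = -1
L (Player 2): min(-6, -6, 3, -4) = -6
M (Player 2): min(-4, 7, -1) = -4
J (Player 1): max(-1, -6, -4, 7) = 7
Root (Player 2): min(4, 4, 1, 7) = 1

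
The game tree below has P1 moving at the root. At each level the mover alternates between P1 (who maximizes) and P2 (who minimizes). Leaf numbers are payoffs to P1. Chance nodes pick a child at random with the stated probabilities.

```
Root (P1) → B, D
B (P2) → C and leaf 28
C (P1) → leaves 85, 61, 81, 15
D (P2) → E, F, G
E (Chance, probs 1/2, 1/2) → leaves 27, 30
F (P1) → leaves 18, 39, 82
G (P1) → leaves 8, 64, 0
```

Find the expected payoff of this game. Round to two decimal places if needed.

28.5

C (P1): max(85, 61, 81, 15) = 85
B (P2): min(85, 28) = 28
E (Chance): 1/2·27 + 1/2·30 = 28.5
F (P1): max(18, 39, 82) = 82
G (P1): max(8, 64, 0) = 64
D (P2): min(28.5, 82, 64) = 28.5
Root (P1): max(28, 28.5) = 28.5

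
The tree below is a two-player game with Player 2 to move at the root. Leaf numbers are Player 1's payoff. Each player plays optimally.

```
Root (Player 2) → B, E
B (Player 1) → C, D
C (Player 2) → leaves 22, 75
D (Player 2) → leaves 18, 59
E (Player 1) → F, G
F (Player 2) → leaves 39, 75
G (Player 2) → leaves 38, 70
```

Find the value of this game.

22

C (Player 2): min(22, 75) = 22
D (Player 2): min(18, 59) = 18
B (Player 1): max(22, 18) = 22
F (Player 2): min(39, 75) = 39
G (Player 2): min(38, 70) = 38
E (Player 1): max(39, 38) = 39
Root (Player 2): min(22, 39) = 22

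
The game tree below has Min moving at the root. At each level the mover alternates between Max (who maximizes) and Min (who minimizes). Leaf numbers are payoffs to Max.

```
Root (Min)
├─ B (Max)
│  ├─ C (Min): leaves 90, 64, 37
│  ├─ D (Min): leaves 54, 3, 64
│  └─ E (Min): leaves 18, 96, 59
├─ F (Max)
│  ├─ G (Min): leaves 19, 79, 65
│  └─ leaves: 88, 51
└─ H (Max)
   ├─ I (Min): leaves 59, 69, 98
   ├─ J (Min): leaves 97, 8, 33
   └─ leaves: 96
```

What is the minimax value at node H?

96

I: min(59, 69, 98) = 59
J: min(97, 8, 33) = 8
H: max(59, 8, 96) = 96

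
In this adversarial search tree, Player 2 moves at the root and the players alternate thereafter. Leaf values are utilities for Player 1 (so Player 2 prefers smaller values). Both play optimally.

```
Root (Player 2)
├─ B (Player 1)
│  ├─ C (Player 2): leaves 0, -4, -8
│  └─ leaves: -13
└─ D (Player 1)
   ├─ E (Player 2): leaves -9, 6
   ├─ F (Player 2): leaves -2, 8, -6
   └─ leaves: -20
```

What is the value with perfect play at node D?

-6

E: min(-9, 6) = -9
F: min(-2, 8, -6) = -6
D: max(-9, -6, -20) = -6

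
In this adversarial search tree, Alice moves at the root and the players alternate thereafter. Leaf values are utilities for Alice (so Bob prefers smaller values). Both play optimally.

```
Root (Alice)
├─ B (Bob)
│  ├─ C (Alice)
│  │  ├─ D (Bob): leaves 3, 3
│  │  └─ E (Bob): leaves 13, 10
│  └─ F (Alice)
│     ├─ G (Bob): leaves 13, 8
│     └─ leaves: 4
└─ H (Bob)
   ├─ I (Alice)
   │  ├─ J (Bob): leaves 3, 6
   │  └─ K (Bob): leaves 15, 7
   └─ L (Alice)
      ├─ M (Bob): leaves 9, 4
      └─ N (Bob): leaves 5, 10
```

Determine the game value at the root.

D (Bob): min(3, 3) = 3
E (Bob): min(13, 10) = 10
C (Alice): max(3, 10) = 10
G (Bob): min(13, 8) = 8
F (Alice): max(8, 4) = 8
B (Bob): min(10, 8) = 8
J (Bob): min(3, 6) = 3
K (Bob): min(15, 7) = 7
I (Alice): max(3, 7) = 7
M (Bob): min(9, 4) = 4
N (Bob): min(5, 10) = 5
L (Alice): max(4, 5) = 5
H (Bob): min(7, 5) = 5
Root (Alice): max(8, 5) = 8

8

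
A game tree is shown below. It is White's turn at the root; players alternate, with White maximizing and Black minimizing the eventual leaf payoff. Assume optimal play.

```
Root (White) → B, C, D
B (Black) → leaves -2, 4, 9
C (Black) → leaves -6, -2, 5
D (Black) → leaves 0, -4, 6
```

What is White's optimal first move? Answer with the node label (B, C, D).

B (Black): min(-2, 4, 9) = -2
C (Black): min(-6, -2, 5) = -6
D (Black): min(0, -4, 6) = -4
Root (White): max(-2, -6, -4) = -2
White picks the child with the highest value: B (value -2).

B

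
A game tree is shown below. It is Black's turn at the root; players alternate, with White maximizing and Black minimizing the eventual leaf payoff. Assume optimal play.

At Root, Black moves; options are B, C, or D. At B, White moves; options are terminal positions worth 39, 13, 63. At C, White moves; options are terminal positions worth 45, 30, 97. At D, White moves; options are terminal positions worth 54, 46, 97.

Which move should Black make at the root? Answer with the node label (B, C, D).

B (White): max(39, 13, 63) = 63
C (White): max(45, 30, 97) = 97
D (White): max(54, 46, 97) = 97
Root (Black): min(63, 97, 97) = 63
Black picks the child with the lowest value: B (value 63).

B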